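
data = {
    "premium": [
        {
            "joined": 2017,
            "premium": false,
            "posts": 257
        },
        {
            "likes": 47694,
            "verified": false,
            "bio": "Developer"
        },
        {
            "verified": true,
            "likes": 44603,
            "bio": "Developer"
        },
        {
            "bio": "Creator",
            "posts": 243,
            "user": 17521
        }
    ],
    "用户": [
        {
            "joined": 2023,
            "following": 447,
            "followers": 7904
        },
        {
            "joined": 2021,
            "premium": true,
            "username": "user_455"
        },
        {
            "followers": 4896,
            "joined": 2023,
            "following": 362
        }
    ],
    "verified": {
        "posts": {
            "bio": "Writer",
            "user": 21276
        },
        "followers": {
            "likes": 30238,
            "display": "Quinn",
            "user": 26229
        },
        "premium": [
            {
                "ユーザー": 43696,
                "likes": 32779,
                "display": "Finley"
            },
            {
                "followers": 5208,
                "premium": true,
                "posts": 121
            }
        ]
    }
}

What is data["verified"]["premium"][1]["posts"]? 121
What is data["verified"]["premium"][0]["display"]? "Finley"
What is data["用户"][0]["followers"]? 7904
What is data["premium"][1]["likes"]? 47694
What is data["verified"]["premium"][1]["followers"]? 5208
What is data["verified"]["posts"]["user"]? 21276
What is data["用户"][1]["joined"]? 2021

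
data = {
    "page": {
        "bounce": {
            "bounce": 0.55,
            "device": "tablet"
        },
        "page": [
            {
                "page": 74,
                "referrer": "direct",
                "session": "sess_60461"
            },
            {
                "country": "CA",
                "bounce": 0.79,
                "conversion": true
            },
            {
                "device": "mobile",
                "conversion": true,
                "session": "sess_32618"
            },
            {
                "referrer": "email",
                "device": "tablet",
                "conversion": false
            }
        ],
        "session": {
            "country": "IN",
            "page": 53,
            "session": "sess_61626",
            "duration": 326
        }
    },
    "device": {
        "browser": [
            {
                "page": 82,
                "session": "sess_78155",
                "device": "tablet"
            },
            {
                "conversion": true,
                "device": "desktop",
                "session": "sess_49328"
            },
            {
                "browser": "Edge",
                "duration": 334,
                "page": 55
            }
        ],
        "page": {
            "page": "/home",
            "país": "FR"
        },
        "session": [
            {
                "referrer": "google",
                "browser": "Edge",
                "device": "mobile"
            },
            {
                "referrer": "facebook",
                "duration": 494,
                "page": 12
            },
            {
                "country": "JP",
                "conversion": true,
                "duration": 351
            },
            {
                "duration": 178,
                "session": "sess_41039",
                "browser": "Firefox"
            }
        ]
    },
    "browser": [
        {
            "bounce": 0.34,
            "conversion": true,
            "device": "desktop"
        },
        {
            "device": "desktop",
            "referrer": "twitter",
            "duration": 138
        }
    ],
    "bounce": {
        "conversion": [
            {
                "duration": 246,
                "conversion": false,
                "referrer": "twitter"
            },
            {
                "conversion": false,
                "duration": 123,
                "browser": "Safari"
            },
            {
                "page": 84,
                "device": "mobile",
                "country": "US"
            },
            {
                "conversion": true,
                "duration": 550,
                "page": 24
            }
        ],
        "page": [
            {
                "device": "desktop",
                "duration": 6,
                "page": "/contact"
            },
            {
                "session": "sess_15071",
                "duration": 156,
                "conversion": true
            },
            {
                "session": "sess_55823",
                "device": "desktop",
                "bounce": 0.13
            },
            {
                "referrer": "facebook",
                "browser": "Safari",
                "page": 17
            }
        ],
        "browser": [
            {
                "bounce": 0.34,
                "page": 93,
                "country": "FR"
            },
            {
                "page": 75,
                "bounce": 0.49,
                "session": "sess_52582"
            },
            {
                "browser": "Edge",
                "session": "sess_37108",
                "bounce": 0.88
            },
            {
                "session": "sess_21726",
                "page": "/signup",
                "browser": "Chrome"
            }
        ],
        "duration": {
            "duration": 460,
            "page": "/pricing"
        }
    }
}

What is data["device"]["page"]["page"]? "/home"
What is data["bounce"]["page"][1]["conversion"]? True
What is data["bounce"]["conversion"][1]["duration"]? 123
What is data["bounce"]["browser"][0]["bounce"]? 0.34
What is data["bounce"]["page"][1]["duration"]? 156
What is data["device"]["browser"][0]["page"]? 82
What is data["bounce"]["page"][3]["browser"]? "Safari"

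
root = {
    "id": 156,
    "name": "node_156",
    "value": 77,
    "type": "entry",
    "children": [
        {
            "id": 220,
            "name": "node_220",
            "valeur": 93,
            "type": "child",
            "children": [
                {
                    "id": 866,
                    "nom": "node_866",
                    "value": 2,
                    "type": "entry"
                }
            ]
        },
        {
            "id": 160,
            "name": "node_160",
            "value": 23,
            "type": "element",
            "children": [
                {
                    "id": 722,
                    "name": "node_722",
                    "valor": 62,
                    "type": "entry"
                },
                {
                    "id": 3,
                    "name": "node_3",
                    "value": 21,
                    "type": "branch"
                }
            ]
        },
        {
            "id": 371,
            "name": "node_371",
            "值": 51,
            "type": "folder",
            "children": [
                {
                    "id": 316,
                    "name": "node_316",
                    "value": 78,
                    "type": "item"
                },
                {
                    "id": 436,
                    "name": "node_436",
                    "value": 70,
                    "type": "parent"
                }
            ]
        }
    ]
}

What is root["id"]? 156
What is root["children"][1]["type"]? "element"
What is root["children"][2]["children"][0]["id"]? 316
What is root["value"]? 77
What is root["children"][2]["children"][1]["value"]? 70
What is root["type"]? "entry"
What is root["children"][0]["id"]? 220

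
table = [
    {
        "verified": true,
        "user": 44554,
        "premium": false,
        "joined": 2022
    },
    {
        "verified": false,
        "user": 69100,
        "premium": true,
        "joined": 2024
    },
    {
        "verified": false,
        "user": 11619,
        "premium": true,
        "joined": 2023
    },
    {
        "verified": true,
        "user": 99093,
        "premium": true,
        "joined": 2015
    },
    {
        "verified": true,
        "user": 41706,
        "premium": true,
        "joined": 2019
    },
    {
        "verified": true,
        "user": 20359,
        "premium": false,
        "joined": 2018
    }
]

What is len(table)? 6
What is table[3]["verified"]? True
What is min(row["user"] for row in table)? 11619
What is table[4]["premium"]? True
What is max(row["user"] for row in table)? 99093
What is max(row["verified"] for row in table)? True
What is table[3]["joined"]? 2015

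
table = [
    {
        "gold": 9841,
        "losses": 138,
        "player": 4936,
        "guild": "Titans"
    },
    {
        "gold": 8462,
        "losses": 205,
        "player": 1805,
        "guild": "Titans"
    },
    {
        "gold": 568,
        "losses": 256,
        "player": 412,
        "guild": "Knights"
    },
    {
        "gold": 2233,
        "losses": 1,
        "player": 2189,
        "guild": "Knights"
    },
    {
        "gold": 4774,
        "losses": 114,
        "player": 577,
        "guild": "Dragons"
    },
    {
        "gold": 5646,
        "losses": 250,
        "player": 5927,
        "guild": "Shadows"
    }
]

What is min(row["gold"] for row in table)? 568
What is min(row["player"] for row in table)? 412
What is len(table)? 6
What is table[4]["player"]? 577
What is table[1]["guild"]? "Titans"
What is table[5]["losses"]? 250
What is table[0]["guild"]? "Titans"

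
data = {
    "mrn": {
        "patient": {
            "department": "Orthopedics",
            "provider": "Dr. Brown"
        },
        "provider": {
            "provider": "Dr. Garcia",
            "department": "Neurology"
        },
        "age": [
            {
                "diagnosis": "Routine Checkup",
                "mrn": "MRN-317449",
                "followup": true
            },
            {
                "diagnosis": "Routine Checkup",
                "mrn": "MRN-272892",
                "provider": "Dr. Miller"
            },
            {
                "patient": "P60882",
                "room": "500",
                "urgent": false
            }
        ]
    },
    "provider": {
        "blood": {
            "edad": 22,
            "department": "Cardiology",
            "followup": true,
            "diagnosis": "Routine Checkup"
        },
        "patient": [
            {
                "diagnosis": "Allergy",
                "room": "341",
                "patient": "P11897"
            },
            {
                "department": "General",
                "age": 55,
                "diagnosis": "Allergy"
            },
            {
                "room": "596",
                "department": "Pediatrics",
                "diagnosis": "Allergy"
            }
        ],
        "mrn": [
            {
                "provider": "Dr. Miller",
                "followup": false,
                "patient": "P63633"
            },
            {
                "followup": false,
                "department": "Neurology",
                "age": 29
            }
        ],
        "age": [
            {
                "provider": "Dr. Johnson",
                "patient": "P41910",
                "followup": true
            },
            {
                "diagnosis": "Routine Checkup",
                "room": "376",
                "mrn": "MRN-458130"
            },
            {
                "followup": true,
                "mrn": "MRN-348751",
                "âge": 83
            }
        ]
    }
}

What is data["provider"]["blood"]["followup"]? True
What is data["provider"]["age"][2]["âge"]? 83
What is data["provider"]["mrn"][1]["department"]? "Neurology"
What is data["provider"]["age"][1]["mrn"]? "MRN-458130"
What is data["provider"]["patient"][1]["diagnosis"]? "Allergy"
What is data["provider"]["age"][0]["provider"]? "Dr. Johnson"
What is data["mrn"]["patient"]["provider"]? "Dr. Brown"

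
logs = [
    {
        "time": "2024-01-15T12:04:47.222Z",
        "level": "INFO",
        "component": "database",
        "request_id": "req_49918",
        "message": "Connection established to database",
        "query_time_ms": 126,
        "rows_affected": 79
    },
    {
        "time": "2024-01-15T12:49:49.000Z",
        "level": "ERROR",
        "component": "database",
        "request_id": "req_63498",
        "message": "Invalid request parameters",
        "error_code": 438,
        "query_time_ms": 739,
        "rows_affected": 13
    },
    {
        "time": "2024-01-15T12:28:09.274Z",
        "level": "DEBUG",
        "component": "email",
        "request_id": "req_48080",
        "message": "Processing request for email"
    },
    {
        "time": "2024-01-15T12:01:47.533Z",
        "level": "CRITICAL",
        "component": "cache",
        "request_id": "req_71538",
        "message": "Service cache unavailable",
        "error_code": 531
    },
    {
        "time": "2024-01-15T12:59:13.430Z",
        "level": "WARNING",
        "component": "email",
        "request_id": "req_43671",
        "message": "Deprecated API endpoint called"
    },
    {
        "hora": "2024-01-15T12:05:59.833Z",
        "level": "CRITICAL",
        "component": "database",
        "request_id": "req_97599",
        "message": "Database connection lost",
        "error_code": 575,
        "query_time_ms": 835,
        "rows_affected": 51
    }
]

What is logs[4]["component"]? "email"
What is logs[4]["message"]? "Deprecated API endpoint called"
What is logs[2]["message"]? "Processing request for email"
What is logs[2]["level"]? "DEBUG"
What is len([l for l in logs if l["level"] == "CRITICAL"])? 2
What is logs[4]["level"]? "WARNING"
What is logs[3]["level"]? "CRITICAL"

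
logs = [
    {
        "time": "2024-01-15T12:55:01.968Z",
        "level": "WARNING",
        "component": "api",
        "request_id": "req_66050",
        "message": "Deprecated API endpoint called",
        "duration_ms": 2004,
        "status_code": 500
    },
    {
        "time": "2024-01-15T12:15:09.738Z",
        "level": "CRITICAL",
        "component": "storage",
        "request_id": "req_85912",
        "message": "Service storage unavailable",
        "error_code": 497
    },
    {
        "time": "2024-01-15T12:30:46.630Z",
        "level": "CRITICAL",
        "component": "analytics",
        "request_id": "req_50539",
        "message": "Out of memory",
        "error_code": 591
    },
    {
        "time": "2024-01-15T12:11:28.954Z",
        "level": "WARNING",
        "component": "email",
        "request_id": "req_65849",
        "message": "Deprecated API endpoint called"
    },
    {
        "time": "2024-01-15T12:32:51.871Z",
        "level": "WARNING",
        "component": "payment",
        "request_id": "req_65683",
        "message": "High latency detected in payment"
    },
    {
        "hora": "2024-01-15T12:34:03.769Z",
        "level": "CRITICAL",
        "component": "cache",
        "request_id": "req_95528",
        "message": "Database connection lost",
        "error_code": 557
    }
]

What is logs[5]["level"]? "CRITICAL"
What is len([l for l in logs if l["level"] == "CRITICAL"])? 3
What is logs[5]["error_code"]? 557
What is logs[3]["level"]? "WARNING"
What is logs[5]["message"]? "Database connection lost"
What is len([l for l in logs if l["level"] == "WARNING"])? 3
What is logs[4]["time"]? "2024-01-15T12:32:51.871Z"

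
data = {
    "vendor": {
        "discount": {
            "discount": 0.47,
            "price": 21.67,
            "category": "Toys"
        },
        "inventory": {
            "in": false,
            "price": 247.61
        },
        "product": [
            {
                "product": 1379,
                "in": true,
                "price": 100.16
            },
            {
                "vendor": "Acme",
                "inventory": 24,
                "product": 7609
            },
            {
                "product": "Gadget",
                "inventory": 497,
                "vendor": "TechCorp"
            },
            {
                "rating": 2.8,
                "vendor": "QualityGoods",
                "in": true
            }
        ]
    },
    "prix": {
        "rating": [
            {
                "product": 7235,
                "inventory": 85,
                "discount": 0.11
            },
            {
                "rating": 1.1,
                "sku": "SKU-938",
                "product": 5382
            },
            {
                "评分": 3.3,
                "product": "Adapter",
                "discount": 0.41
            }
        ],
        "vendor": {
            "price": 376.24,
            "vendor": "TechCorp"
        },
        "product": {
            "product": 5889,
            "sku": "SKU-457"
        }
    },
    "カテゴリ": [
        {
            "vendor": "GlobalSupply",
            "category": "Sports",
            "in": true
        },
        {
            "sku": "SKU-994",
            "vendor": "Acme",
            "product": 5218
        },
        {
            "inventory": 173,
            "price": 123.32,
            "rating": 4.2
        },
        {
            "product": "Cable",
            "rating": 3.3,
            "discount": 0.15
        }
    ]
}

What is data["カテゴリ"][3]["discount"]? 0.15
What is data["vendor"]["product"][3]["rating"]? 2.8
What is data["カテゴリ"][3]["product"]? "Cable"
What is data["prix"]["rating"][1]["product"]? 5382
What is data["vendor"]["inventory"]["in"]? False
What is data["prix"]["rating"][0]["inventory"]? 85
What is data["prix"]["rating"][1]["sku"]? "SKU-938"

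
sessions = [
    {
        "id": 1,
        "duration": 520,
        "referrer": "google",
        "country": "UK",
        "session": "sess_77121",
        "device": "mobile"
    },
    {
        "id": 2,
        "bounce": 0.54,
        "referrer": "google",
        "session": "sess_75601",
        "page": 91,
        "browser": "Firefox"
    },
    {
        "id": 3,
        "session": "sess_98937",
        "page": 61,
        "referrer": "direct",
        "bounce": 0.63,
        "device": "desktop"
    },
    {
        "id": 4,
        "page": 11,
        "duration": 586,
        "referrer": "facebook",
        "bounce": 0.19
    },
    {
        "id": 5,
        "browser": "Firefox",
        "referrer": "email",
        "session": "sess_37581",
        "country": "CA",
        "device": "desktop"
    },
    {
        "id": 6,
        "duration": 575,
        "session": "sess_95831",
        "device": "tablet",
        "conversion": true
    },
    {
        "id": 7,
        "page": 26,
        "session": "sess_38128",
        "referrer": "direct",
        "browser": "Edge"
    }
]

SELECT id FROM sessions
[1, 2, 3, 4, 5, 6, 7]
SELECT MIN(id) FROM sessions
1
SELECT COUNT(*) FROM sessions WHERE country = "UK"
1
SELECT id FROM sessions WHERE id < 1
[]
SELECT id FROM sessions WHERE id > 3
[4, 5, 6, 7]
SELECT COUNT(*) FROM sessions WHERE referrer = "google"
2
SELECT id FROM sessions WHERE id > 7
[]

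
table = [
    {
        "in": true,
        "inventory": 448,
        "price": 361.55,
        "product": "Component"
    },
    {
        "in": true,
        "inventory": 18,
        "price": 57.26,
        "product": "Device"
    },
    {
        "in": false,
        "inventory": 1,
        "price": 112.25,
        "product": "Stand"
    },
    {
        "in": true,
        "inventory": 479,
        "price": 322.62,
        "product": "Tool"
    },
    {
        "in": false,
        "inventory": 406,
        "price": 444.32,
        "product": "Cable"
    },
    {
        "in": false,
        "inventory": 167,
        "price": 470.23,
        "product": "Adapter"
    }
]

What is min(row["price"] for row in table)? 57.26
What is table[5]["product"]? "Adapter"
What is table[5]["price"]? 470.23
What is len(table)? 6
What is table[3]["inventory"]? 479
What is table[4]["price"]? 444.32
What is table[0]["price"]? 361.55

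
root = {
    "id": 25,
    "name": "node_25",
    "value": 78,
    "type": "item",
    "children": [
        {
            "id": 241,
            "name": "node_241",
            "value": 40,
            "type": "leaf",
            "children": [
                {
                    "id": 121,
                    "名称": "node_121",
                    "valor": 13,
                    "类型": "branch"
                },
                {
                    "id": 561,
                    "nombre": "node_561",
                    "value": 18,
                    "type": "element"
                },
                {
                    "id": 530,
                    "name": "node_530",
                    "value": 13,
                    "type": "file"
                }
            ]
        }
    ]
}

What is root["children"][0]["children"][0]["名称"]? "node_121"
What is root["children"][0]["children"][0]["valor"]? 13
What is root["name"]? "node_25"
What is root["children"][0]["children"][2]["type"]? "file"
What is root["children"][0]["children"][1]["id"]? 561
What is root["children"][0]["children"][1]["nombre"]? "node_561"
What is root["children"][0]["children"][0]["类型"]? "branch"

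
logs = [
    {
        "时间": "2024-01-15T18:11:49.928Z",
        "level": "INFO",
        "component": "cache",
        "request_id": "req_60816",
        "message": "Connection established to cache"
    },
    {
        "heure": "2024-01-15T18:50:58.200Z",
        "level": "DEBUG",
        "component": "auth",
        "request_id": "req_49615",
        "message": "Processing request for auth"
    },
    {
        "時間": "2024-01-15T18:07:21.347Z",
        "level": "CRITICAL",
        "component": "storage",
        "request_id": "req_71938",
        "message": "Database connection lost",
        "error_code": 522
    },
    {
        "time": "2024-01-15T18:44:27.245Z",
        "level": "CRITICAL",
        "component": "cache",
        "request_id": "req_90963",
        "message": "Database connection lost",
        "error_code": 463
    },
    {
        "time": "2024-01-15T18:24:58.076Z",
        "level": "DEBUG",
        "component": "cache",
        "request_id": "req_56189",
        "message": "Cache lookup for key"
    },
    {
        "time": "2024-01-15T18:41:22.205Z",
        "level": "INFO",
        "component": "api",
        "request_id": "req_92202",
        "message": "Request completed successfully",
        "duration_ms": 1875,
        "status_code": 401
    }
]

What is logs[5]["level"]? "INFO"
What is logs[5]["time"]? "2024-01-15T18:41:22.205Z"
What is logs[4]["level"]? "DEBUG"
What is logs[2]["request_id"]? "req_71938"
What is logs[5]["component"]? "api"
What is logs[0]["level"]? "INFO"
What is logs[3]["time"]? "2024-01-15T18:44:27.245Z"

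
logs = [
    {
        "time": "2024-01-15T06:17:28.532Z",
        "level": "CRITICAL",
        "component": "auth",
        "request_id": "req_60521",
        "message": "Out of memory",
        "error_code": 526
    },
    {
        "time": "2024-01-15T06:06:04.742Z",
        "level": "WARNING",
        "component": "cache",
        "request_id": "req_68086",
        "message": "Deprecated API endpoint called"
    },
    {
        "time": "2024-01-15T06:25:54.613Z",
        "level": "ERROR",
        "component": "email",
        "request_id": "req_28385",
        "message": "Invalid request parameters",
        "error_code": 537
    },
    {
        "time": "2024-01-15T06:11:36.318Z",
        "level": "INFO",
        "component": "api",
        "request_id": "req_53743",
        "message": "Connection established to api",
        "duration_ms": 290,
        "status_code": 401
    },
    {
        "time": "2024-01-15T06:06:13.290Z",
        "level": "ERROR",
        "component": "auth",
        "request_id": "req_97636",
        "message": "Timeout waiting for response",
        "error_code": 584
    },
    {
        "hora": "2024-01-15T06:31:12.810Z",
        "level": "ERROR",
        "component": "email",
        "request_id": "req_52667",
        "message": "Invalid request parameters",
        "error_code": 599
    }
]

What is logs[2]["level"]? "ERROR"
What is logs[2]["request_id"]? "req_28385"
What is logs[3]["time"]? "2024-01-15T06:11:36.318Z"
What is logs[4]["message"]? "Timeout waiting for response"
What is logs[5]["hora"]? "2024-01-15T06:31:12.810Z"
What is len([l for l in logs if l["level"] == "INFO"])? 1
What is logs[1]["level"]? "WARNING"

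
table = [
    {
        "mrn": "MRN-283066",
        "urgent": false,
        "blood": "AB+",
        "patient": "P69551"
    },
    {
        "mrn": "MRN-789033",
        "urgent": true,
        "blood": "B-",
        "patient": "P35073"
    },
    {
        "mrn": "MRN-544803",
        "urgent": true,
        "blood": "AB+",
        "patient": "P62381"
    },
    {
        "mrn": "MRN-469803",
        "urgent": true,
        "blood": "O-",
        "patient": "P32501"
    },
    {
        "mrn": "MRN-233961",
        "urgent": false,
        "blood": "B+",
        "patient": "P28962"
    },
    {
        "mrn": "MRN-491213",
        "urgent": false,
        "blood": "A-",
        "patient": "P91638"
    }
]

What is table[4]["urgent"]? False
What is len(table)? 6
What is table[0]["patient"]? "P69551"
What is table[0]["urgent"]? False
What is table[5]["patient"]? "P91638"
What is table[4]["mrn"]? "MRN-233961"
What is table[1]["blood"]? "B-"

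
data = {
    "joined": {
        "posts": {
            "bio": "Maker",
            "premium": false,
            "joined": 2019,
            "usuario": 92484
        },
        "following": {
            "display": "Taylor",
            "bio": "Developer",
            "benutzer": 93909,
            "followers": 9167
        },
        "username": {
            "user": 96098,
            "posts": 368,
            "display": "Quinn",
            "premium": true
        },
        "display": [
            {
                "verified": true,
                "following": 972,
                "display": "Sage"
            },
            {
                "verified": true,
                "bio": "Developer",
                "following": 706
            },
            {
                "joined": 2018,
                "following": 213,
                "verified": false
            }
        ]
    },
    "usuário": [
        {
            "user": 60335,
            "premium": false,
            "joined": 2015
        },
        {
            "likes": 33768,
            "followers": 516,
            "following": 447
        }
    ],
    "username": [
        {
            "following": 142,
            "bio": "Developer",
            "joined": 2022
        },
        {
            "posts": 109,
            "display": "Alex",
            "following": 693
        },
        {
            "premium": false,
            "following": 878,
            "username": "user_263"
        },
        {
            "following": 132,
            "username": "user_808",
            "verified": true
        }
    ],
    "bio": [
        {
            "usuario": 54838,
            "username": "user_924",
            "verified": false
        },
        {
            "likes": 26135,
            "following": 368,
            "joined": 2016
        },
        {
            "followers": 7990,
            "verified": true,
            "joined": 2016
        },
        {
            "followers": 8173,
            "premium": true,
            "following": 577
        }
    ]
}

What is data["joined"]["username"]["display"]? "Quinn"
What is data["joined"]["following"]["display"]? "Taylor"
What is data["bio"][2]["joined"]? 2016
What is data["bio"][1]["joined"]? 2016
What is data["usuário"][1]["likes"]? 33768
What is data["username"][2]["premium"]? False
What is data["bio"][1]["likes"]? 26135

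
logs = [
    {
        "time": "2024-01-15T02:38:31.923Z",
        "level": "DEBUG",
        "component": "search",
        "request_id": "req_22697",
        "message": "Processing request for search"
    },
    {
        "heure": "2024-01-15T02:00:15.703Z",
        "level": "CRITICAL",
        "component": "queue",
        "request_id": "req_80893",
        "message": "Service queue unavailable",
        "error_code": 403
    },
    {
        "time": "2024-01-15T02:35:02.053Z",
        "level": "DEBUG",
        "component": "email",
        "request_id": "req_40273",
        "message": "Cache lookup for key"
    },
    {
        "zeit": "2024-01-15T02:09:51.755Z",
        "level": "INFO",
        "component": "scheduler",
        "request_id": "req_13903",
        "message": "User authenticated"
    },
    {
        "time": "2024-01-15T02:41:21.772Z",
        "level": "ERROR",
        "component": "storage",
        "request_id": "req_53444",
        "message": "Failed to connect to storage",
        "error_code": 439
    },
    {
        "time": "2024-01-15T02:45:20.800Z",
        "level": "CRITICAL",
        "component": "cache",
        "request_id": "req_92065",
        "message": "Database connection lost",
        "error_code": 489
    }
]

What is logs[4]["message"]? "Failed to connect to storage"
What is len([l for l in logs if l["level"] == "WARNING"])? 0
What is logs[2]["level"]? "DEBUG"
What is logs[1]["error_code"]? 403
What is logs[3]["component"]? "scheduler"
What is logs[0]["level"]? "DEBUG"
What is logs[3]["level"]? "INFO"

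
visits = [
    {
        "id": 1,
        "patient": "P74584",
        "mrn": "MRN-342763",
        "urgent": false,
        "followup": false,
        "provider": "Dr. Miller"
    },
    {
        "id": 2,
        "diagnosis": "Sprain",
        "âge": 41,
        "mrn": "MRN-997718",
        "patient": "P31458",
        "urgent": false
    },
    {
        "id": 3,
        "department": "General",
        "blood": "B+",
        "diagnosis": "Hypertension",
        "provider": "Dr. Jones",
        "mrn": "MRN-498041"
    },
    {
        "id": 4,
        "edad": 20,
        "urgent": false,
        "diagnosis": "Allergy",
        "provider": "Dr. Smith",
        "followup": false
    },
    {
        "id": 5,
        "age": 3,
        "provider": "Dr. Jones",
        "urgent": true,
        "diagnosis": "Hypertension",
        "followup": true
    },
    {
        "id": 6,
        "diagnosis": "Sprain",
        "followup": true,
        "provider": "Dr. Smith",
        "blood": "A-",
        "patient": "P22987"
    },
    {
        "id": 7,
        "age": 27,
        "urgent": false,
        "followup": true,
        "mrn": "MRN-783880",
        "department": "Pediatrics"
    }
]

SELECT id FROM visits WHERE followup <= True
[1, 4, 5, 6, 7]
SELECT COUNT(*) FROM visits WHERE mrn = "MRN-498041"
1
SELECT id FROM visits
[1, 2, 3, 4, 5, 6, 7]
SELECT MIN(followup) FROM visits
False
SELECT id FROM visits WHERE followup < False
[]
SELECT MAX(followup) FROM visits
True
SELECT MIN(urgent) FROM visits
False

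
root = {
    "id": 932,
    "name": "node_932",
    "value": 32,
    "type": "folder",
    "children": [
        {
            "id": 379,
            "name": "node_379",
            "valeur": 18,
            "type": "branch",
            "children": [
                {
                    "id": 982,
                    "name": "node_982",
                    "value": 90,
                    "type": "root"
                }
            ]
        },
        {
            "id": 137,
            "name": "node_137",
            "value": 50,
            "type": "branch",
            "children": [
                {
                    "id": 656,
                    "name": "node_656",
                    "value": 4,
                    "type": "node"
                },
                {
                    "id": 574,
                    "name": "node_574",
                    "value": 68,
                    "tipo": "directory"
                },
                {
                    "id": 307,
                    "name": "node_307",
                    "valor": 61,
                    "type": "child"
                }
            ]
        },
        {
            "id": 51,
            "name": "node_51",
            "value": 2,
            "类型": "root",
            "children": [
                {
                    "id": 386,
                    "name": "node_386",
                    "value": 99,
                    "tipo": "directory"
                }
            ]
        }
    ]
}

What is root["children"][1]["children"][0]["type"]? "node"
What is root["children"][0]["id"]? 379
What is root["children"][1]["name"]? "node_137"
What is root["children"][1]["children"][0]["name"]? "node_656"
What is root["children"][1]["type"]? "branch"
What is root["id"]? 932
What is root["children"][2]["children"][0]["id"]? 386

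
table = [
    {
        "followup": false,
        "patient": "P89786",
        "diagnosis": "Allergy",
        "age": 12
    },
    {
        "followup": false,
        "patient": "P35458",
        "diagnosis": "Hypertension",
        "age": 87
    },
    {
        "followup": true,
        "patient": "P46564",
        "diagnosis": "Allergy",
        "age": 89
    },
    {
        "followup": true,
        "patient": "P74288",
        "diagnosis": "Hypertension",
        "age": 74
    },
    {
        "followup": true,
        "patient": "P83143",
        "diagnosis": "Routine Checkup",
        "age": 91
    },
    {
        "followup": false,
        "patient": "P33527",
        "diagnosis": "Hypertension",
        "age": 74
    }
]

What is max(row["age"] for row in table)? 91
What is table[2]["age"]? 89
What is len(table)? 6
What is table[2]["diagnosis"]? "Allergy"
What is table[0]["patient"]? "P89786"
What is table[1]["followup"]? False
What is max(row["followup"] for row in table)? True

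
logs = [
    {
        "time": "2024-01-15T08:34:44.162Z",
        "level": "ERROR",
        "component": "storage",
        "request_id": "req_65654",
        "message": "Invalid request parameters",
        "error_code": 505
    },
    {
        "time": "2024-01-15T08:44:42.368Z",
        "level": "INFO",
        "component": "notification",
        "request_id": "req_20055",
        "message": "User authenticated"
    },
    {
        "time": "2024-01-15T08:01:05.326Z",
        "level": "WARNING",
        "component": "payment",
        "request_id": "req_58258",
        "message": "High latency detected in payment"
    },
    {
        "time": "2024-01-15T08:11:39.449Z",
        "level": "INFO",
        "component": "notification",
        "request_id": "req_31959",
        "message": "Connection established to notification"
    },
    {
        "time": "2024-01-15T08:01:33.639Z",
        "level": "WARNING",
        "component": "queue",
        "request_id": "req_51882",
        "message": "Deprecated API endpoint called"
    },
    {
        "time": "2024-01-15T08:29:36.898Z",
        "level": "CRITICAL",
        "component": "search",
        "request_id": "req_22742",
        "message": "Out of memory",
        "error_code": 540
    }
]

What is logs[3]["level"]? "INFO"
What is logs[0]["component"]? "storage"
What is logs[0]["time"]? "2024-01-15T08:34:44.162Z"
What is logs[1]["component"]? "notification"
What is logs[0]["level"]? "ERROR"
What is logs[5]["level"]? "CRITICAL"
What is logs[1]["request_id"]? "req_20055"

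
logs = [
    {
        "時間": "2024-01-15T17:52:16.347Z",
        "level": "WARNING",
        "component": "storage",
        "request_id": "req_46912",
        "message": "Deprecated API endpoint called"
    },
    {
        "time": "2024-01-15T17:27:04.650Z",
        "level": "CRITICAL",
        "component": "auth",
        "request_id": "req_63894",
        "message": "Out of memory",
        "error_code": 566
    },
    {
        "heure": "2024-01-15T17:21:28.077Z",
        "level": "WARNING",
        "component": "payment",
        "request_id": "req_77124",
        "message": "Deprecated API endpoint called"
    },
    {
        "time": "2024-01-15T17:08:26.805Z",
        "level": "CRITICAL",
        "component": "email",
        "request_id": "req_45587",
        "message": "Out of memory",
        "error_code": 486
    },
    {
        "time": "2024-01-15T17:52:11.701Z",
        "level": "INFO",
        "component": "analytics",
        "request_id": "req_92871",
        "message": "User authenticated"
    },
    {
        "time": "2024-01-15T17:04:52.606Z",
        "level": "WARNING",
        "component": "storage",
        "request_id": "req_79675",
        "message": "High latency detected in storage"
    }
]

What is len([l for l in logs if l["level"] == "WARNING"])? 3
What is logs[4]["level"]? "INFO"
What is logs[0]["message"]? "Deprecated API endpoint called"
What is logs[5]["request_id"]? "req_79675"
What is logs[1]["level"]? "CRITICAL"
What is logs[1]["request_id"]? "req_63894"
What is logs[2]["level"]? "WARNING"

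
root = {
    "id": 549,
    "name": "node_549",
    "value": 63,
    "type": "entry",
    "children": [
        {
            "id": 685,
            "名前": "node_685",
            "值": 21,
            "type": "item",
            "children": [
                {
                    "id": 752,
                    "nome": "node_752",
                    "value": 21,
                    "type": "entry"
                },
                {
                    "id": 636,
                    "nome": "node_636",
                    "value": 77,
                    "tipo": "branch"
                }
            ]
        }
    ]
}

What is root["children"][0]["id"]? 685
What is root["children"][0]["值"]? 21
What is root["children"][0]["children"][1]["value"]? 77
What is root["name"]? "node_549"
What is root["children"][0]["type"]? "item"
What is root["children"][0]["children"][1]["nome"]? "node_636"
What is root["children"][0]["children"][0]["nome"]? "node_752"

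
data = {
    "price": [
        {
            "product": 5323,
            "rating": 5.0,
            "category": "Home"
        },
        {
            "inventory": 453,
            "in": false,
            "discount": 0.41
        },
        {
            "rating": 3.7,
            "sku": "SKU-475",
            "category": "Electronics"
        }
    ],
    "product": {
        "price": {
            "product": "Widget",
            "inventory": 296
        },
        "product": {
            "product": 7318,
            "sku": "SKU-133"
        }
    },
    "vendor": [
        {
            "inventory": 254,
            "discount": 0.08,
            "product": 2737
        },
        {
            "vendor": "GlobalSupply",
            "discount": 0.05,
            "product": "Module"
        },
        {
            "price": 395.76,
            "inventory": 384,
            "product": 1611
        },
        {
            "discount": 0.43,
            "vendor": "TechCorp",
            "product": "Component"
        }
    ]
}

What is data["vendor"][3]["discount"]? 0.43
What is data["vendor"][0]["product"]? 2737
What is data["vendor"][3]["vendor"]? "TechCorp"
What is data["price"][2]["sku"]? "SKU-475"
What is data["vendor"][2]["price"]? 395.76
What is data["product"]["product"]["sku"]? "SKU-133"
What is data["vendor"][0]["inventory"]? 254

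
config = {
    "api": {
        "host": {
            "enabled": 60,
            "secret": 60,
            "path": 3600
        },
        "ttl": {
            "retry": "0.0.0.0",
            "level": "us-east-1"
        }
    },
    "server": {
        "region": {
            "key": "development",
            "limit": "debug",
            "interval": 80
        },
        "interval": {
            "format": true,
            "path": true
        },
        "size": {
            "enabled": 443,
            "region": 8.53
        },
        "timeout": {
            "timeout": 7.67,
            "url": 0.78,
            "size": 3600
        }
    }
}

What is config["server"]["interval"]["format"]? True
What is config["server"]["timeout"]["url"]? 0.78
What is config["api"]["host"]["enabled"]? 60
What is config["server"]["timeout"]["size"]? 3600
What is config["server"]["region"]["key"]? "development"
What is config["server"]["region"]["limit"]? "debug"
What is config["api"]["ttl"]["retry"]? "0.0.0.0"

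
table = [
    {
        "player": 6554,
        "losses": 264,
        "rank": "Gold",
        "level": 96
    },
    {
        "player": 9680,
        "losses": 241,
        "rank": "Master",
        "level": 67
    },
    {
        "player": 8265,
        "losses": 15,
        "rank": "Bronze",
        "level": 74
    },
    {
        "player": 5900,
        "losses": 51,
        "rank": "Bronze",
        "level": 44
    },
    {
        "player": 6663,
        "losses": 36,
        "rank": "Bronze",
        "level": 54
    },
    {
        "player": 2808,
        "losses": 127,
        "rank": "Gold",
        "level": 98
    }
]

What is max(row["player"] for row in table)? 9680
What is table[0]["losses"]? 264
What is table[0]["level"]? 96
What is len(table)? 6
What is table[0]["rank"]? "Gold"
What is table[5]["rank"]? "Gold"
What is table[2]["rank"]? "Bronze"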